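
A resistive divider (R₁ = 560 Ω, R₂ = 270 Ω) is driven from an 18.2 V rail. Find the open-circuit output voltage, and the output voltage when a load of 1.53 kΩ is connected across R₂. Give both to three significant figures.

Open-circuit: V = 18.2 × 270/(560 + 270) = 5.92 V.
With the load, R₂ becomes R₂‖R_L = 229.5 Ω, so V = 18.2 × 229.5/789.5 = 5.29 V.

Unloaded: 5.92 V; loaded: 5.29 V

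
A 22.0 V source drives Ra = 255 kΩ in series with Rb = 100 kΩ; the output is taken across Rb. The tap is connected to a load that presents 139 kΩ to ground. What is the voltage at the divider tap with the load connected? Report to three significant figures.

V_out ≈ 4.09 V

The load sits in parallel with Rb: Rb‖R_L = (100 × 139) / (100 + 139) = 58.16 kΩ.
V_out = 22.0 × 58.16 / (255 + 58.16) = 22.0 × 58.16/313.2 = 4.09 V.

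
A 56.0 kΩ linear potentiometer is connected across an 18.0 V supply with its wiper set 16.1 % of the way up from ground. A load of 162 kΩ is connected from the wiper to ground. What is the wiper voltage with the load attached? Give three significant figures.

The wiper splits the pot into (1−α)R = 46.98 kΩ above and αR = 9.016 kΩ below.
Lower section ‖ load = 8.541 kΩ.
V_wiper = 18.0 × 8.541/(46.98 + 8.541) = 2.77 V.

V ≈ 2.77 V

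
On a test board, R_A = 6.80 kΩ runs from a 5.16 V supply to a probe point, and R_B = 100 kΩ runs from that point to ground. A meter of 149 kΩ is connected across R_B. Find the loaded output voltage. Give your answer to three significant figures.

The load sits in parallel with R_B: R_B‖R_L = (100 × 149) / (100 + 149) = 59.84 kΩ.
V_out = 5.16 × 59.84 / (6.80 + 59.84) = 5.16 × 59.84/66.64 = 4.63 V.
(Unloaded it would have been 4.83 V.)

V_out ≈ 4.63 V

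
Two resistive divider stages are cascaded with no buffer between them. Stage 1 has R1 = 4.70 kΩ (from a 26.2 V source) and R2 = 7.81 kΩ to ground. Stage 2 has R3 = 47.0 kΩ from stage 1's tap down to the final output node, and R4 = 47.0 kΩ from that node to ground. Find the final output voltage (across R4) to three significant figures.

V_out ≈ 7.93 V

Stage 2 presents R3+R4 = 94.00 kΩ as a load on stage 1's tap.
Stage 1's lower leg becomes R2‖(R3+R4) = 7.211 kΩ, so V_mid = 26.2 × 7.211/11.91 = 15.86 V.
Stage 2 is itself unloaded: V_out = V_mid × R4/(R3+R4) = 15.86 × 47.0/94.00 = 7.93 V.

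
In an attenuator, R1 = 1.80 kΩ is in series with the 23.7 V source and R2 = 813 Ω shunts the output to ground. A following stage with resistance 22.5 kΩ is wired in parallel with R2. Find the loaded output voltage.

The load sits in parallel with R2: R2‖R_L = (813 × 22500) / (813 + 22500) = 784.6 Ω.
V_out = 23.7 × 784.6 / (1800 + 784.6) = 23.7 × 784.6/2585 = 7.19 V.

V_out ≈ 7.19 V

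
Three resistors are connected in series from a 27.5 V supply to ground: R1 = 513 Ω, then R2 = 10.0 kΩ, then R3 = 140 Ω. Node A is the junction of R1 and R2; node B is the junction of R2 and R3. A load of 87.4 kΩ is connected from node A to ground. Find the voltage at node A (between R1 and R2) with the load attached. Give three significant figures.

V ≈ 26.0 V

Below node A the series string R2+R3 = 10140 Ω sits in parallel with the 87400 Ω load: 9086 Ω.
V_A = 27.5 × 9086/(513 + 9086) = 26.0 V.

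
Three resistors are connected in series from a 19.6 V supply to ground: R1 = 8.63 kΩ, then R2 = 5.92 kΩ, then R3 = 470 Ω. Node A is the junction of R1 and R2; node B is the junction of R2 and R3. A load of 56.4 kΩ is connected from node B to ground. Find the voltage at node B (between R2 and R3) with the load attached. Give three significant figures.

V ≈ 0.608 V

At node B, R3 is in parallel with the load: R3‖R_L = 466.1 Ω.
Below node A the resistance is R2 + (R3‖R_L) = 6386 Ω, so V_A = 19.6 × 6386/15020 = 8.336 V.
Then V_B = V_A × (R3‖R_L)/(R2 + R3‖R_L) = 8.336 × 466.1/6386 = 0.608 V.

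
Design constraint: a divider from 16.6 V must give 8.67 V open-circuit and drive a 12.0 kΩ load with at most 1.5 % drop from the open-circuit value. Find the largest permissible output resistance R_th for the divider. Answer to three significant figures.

Loading drop = R_th/(R_th + R_L) ≤ 0.0150, so R_th ≤ R_L · ε/(1−ε) = 12.0 kΩ × 0.0150/0.9850 = 183 Ω.

R_th ≤ 183 Ω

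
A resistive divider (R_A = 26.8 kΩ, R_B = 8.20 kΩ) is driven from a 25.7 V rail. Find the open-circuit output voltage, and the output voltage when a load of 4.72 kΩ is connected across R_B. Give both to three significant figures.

Open-circuit: V = 25.7 × 8.20/(26.8 + 8.20) = 6.02 V.
With the load, R_B becomes R_B‖R_L = 2.996 kΩ, so V = 25.7 × 2.996/29.80 = 2.58 V.

Unloaded: 6.02 V; loaded: 2.58 V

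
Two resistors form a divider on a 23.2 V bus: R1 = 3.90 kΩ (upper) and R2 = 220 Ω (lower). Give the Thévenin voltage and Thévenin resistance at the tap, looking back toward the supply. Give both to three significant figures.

V_th = 1.24 V, R_th = 208 Ω

V_th is the open-circuit tap voltage: 23.2 × 220/(3900 + 220) = 1.24 V.
With the supply zeroed, R1 and R2 appear in parallel from the tap: R_th = R1‖R2 = (3900 × 220)/4120 = 208 Ω.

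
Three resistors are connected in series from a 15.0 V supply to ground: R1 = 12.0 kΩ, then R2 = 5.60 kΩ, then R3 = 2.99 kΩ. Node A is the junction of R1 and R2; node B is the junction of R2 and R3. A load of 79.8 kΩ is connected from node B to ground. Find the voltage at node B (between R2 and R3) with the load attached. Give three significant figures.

At node B, R3 is in parallel with the load: R3‖R_L = 2.882 kΩ.
Below node A the resistance is R2 + (R3‖R_L) = 8.482 kΩ, so V_A = 15.0 × 8.482/20.48 = 6.212 V.
Then V_B = V_A × (R3‖R_L)/(R2 + R3‖R_L) = 6.212 × 2.882/8.482 = 2.11 V.

V ≈ 2.11 V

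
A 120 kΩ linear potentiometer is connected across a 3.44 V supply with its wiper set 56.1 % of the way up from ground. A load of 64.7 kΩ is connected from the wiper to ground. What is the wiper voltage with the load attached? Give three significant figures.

The wiper splits the pot into (1−α)R = 52.68 kΩ above and αR = 67.32 kΩ below.
Lower section ‖ load = 32.99 kΩ.
V_wiper = 3.44 × 32.99/(52.68 + 32.99) = 1.32 V.

V ≈ 1.32 V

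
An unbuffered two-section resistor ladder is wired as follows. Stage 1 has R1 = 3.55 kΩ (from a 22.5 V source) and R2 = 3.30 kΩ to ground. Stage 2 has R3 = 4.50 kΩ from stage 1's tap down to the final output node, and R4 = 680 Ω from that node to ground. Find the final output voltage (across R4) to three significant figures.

Stage 2 presents R3+R4 = 5180 Ω as a load on stage 1's tap.
Stage 1's lower leg becomes R2‖(R3+R4) = 2016 Ω, so V_mid = 22.5 × 2016/5566 = 8.149 V.
Stage 2 is itself unloaded: V_out = V_mid × R4/(R3+R4) = 8.149 × 680/5180 = 1.07 V.

V_out ≈ 1.07 V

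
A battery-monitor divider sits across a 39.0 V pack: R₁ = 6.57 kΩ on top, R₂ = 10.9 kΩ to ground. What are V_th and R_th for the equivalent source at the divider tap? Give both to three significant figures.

V_th is the open-circuit tap voltage: 39.0 × 10.9/(6.57 + 10.9) = 24.3 V.
With the supply zeroed, R₁ and R₂ appear in parallel from the tap: R_th = R₁‖R₂ = (6.57 × 10.9)/17.47 = 4.10 kΩ.

V_th = 24.3 V, R_th = 4.10 kΩ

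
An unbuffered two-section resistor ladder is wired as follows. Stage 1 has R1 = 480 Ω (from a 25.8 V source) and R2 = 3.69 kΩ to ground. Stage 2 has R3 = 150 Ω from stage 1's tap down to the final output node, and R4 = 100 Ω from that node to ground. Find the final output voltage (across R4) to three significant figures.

Stage 2 presents R3+R4 = 250.0 Ω as a load on stage 1's tap.
Stage 1's lower leg becomes R2‖(R3+R4) = 234.1 Ω, so V_mid = 25.8 × 234.1/714.1 = 8.459 V.
Stage 2 is itself unloaded: V_out = V_mid × R4/(R3+R4) = 8.459 × 100/250.0 = 3.38 V.

V_out ≈ 3.38 V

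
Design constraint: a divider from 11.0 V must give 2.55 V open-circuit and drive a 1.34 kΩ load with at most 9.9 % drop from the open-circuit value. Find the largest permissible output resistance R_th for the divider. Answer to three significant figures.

Loading drop = R_th/(R_th + R_L) ≤ 0.0990, so R_th ≤ R_L · ε/(1−ε) = 1.34 kΩ × 0.0990/0.9010 = 147 Ω.

R_th ≤ 147 Ω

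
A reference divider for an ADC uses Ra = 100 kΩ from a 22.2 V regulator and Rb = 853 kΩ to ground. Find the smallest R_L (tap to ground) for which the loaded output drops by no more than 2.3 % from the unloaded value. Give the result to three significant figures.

R_L(min) ≈ 3.80 MΩ

Output resistance R_th = Ra‖Rb = (100 × 853)/953.0 = 89.51 kΩ.
The fractional drop is R_th/(R_th + R_L); requiring this ≤ 0.0230 gives R_L ≥ R_th(1/0.0230 − 1) = 89.51 × 42.48 = 3.80 MΩ.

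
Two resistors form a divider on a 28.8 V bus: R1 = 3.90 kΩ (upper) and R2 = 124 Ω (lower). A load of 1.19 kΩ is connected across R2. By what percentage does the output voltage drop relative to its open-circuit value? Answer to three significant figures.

9.17 %

Unloaded V = 28.8 × 124/4024 = 0.88748 V.
Loaded: R2‖R_L = 112.3 Ω, giving V = 28.8 × 112.3/4012 = 0.80607 V.
Drop = (0.88748 − 0.80607) / 0.88748 = 9.17 %.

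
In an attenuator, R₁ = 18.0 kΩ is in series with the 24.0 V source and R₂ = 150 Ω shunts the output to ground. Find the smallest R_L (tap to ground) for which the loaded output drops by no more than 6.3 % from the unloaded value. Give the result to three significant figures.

Output resistance R_th = R₁‖R₂ = (18000 × 150)/18150 = 148.8 Ω.
The fractional drop is R_th/(R_th + R_L); requiring this ≤ 0.0630 gives R_L ≥ R_th(1/0.0630 − 1) = 148.8 × 14.87 = 2.21 kΩ.

R_L(min) ≈ 2.21 kΩ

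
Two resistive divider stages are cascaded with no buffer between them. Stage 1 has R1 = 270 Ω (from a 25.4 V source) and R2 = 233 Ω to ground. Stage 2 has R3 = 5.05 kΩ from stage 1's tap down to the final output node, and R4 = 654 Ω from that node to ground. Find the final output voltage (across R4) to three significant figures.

V_out ≈ 1.32 V

Stage 2 presents R3+R4 = 5704 Ω as a load on stage 1's tap.
Stage 1's lower leg becomes R2‖(R3+R4) = 223.9 Ω, so V_mid = 25.4 × 223.9/493.9 = 11.51 V.
Stage 2 is itself unloaded: V_out = V_mid × R4/(R3+R4) = 11.51 × 654/5704 = 1.32 V.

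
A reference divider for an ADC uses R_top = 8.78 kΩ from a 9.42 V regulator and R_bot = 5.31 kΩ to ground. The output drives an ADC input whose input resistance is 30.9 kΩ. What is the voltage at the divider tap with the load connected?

V_out ≈ 3.21 V

The load sits in parallel with R_bot: R_bot‖R_L = (5.31 × 30.9) / (5.31 + 30.9) = 4.531 kΩ.
V_out = 9.42 × 4.531 / (8.78 + 4.531) = 9.42 × 4.531/13.31 = 3.21 V.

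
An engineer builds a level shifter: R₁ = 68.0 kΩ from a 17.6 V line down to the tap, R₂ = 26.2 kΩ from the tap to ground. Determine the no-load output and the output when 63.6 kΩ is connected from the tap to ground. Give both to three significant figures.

Unloaded: 4.90 V; loaded: 3.77 V

Open-circuit: V = 17.6 × 26.2/(68.0 + 26.2) = 4.90 V.
With the load, R₂ becomes R₂‖R_L = 18.56 kΩ, so V = 17.6 × 18.56/86.56 = 3.77 V.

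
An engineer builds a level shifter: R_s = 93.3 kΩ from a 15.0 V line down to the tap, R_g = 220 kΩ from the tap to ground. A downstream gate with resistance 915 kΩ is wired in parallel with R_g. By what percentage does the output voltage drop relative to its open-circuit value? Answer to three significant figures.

The divider's output (Thévenin) resistance is R_s‖R_g = 65.52 kΩ.
Fractional drop under load = R_th/(R_th + R_L) = 65.52 / (65.52 + 915) = 0.06682.
So the output falls by 6.68 %.

6.68 %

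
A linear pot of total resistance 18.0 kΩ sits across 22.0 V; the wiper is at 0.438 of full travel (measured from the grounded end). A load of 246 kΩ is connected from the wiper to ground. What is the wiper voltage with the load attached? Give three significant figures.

The wiper splits the pot into (1−α)R = 10.12 kΩ above and αR = 7.884 kΩ below.
Lower section ‖ load = 7.639 kΩ.
V_wiper = 22.0 × 7.639/(10.12 + 7.639) = 9.47 V.

V ≈ 9.47 V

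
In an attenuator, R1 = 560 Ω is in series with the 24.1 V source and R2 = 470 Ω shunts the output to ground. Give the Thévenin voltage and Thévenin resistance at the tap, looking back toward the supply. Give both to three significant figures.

V_th is the open-circuit tap voltage: 24.1 × 470/(560 + 470) = 11.0 V.
With the supply zeroed, R1 and R2 appear in parallel from the tap: R_th = R1‖R2 = (560 × 470)/1030 = 256 Ω.

V_th = 11.0 V, R_th = 256 Ω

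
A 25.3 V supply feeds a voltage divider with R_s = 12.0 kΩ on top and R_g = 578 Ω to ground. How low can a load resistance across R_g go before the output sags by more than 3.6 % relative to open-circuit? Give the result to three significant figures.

Output resistance R_th = R_s‖R_g = (12000 × 578)/12580 = 551.4 Ω.
The fractional drop is R_th/(R_th + R_L); requiring this ≤ 0.0360 gives R_L ≥ R_th(1/0.0360 − 1) = 551.4 × 26.78 = 14.8 kΩ.

R_L(min) ≈ 14.8 kΩ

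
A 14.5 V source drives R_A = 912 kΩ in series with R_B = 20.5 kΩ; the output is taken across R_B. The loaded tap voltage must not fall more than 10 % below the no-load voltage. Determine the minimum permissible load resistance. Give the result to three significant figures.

Output resistance R_th = R_A‖R_B = (912 × 20.5)/932.5 = 20.05 kΩ.
The fractional drop is R_th/(R_th + R_L); requiring this ≤ 0.100 gives R_L ≥ R_th(1/0.100 − 1) = 20.05 × 9.000 = 180 kΩ.

R_L(min) ≈ 180 kΩ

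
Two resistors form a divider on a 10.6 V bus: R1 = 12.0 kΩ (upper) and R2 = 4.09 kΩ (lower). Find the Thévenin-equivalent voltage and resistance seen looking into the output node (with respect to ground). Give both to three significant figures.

V_th = 2.69 V, R_th = 3.05 kΩ

V_th is the open-circuit tap voltage: 10.6 × 4.09/(12.0 + 4.09) = 2.69 V.
With the supply zeroed, R1 and R2 appear in parallel from the tap: R_th = R1‖R2 = (12.0 × 4.09)/16.09 = 3.05 kΩ.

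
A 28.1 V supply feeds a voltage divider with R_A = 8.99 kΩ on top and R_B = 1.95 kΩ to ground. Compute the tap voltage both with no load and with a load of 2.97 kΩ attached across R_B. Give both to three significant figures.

Unloaded: 5.01 V; loaded: 3.25 V

Open-circuit: V = 28.1 × 1.95/(8.99 + 1.95) = 5.01 V.
With the load, R_B becomes R_B‖R_L = 1.177 kΩ, so V = 28.1 × 1.177/10.17 = 3.25 V.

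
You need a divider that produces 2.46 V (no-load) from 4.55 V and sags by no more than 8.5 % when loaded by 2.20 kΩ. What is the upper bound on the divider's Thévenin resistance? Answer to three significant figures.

Loading drop = R_th/(R_th + R_L) ≤ 0.0850, so R_th ≤ R_L · ε/(1−ε) = 2.20 kΩ × 0.0850/0.9150 = 204 Ω.
(Any R1, R2 with R2/(R1+R2) = 0.541 and R1‖R2 ≤ 204 Ω will meet the spec.)

R_th ≤ 204 Ω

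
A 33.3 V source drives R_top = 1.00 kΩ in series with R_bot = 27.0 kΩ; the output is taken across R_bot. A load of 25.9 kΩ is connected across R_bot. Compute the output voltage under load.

The load sits in parallel with R_bot: R_bot‖R_L = (27.0 × 25.9) / (27.0 + 25.9) = 13.22 kΩ.
V_out = 33.3 × 13.22 / (1.00 + 13.22) = 33.3 × 13.22/14.22 = 31.0 V.
(Unloaded it would have been 32.1 V.)

V_out ≈ 31.0 V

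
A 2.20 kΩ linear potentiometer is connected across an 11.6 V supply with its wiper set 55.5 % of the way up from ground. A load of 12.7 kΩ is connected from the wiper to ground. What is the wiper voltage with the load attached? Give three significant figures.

V ≈ 6.17 V

The wiper splits the pot into (1−α)R = 979.0 Ω above and αR = 1221 Ω below.
Lower section ‖ load = 1114 Ω.
V_wiper = 11.6 × 1114/(979.0 + 1114) = 6.17 V.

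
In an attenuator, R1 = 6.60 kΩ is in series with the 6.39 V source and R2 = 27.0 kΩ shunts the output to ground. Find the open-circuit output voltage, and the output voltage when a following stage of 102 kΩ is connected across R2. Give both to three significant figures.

Unloaded: 5.13 V; loaded: 4.88 V

Open-circuit: V = 6.39 × 27.0/(6.60 + 27.0) = 5.13 V.
With the load, R2 becomes R2‖R_L = 21.35 kΩ, so V = 6.39 × 21.35/27.95 = 4.88 V.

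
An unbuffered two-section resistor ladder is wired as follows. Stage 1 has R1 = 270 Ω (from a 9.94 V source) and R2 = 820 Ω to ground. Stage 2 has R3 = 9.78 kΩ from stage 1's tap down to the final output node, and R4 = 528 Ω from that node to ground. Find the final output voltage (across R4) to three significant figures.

V_out ≈ 0.376 V

Stage 2 presents R3+R4 = 10310 Ω as a load on stage 1's tap.
Stage 1's lower leg becomes R2‖(R3+R4) = 759.6 Ω, so V_mid = 9.94 × 759.6/1030 = 7.333 V.
Stage 2 is itself unloaded: V_out = V_mid × R4/(R3+R4) = 7.333 × 528/10310 = 0.376 V.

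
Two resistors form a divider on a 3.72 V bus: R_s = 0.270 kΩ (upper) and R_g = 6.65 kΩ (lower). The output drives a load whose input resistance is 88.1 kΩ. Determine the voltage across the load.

The load sits in parallel with R_g: R_g‖R_L = (6650 × 88100) / (6650 + 88100) = 6183 Ω.
V_out = 3.72 × 6183 / (270 + 6183) = 3.72 × 6183/6453 = 3.56 V.

V_out ≈ 3.56 V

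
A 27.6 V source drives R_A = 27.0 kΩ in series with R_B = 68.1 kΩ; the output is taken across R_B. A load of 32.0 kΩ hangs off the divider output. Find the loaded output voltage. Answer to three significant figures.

V_out ≈ 12.3 V

The load sits in parallel with R_B: R_B‖R_L = (68.1 × 32.0) / (68.1 + 32.0) = 21.77 kΩ.
V_out = 27.6 × 21.77 / (27.0 + 21.77) = 27.6 × 21.77/48.77 = 12.3 V.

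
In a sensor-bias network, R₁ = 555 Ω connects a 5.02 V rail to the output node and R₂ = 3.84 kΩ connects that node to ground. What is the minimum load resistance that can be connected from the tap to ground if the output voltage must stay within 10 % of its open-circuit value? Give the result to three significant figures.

R_L(min) ≈ 4.36 kΩ

Output resistance R_th = R₁‖R₂ = (555 × 3840)/4395 = 484.9 Ω.
The fractional drop is R_th/(R_th + R_L); requiring this ≤ 0.100 gives R_L ≥ R_th(1/0.100 − 1) = 484.9 × 9.000 = 4.36 kΩ.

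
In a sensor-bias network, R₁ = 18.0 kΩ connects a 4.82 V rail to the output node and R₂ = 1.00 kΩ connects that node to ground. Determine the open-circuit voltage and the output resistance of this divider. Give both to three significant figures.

V_th is the open-circuit tap voltage: 4.82 × 1.00/(18.0 + 1.00) = 0.254 V.
With the supply zeroed, R₁ and R₂ appear in parallel from the tap: R_th = R₁‖R₂ = (18.0 × 1.00)/19.00 = 947 Ω.

V_th = 0.254 V, R_th = 947 Ω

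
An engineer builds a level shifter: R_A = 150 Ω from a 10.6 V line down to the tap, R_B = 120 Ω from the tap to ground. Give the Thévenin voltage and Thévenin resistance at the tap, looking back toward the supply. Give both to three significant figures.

V_th is the open-circuit tap voltage: 10.6 × 120/(150 + 120) = 4.71 V.
With the supply zeroed, R_A and R_B appear in parallel from the tap: R_th = R_A‖R_B = (150 × 120)/270.0 = 66.7 Ω.

V_th = 4.71 V, R_th = 66.7 Ω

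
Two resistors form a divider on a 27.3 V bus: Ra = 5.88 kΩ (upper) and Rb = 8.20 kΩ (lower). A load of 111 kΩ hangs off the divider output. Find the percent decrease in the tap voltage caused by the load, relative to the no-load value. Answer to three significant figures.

The divider's output (Thévenin) resistance is Ra‖Rb = 3.424 kΩ.
Fractional drop under load = R_th/(R_th + R_L) = 3.424 / (3.424 + 111) = 0.02993.
So the output falls by 2.99 %.

2.99 %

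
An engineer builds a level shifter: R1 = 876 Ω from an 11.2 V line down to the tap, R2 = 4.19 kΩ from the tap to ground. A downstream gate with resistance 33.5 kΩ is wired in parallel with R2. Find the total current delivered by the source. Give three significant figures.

I ≈ 2.43 mA

R2‖R_L = 3724 Ω, so the source sees R1 + R2‖R_L = 4600 Ω.
I = 11.2 V / 4600 Ω = 2.43 mA.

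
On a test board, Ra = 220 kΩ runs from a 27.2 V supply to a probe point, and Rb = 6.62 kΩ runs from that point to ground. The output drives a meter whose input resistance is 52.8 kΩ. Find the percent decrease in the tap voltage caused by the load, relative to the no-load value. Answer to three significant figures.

The divider's output (Thévenin) resistance is Ra‖Rb = 6.427 kΩ.
Fractional drop under load = R_th/(R_th + R_L) = 6.427 / (6.427 + 52.8) = 0.1085.
So the output falls by 10.9 %.

10.9 %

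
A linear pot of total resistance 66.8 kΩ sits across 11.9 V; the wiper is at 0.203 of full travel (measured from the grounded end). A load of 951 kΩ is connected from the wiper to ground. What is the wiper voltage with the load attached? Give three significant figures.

V ≈ 2.39 V

The wiper splits the pot into (1−α)R = 53.24 kΩ above and αR = 13.56 kΩ below.
Lower section ‖ load = 13.37 kΩ.
V_wiper = 11.9 × 13.37/(53.24 + 13.37) = 2.39 V.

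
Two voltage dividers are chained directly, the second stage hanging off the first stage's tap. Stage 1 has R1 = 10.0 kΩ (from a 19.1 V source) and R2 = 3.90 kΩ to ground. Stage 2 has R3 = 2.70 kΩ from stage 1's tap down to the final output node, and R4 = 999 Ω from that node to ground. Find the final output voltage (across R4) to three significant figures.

V_out ≈ 0.823 V

Stage 2 presents R3+R4 = 3699 Ω as a load on stage 1's tap.
Stage 1's lower leg becomes R2‖(R3+R4) = 1898 Ω, so V_mid = 19.1 × 1898/11900 = 3.047 V.
Stage 2 is itself unloaded: V_out = V_mid × R4/(R3+R4) = 3.047 × 999/3699 = 0.823 V.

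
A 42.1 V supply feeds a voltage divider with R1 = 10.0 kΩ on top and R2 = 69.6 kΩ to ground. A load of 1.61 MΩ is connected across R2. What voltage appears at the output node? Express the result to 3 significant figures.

V_out ≈ 36.6 V

The load sits in parallel with R2: R2‖R_L = (69.6 × 1610) / (69.6 + 1610) = 66.72 kΩ.
V_out = 42.1 × 66.72 / (10.0 + 66.72) = 42.1 × 66.72/76.72 = 36.6 V.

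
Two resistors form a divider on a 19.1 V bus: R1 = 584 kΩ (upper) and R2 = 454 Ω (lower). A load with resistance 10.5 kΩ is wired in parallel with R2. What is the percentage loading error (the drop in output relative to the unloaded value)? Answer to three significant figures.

4.14 %

The divider's output (Thévenin) resistance is R1‖R2 = 453.6 Ω.
Fractional drop under load = R_th/(R_th + R_L) = 453.6 / (453.6 + 10500) = 0.04142.
So the output falls by 4.14 %.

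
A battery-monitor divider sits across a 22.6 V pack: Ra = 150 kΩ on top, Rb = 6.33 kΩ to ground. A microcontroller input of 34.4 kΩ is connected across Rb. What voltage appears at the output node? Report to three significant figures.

The load sits in parallel with Rb: Rb‖R_L = (6.33 × 34.4) / (6.33 + 34.4) = 5.346 kΩ.
V_out = 22.6 × 5.346 / (150 + 5.346) = 22.6 × 5.346/155.3 = 0.778 V.

V_out ≈ 0.778 V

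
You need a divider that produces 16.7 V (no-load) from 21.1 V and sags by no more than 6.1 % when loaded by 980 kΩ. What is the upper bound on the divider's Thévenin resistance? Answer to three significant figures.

Loading drop = R_th/(R_th + R_L) ≤ 0.0610, so R_th ≤ R_L · ε/(1−ε) = 980 kΩ × 0.0610/0.9390 = 63.7 kΩ.
(Any R1, R2 with R2/(R1+R2) = 0.791 and R1‖R2 ≤ 63.7 kΩ will meet the spec.)

R_th ≤ 63.7 kΩ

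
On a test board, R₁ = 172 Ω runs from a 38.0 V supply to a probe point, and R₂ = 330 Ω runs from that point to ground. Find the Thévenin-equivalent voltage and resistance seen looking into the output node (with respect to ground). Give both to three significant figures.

V_th is the open-circuit tap voltage: 38.0 × 330/(172 + 330) = 25.0 V.
With the supply zeroed, R₁ and R₂ appear in parallel from the tap: R_th = R₁‖R₂ = (172 × 330)/502.0 = 113 Ω.

V_th = 25.0 V, R_th = 113 Ω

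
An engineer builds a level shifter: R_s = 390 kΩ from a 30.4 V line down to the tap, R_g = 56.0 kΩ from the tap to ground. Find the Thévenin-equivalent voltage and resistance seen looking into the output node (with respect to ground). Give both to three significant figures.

V_th is the open-circuit tap voltage: 30.4 × 56.0/(390 + 56.0) = 3.82 V.
With the supply zeroed, R_s and R_g appear in parallel from the tap: R_th = R_s‖R_g = (390 × 56.0)/446.0 = 49.0 kΩ.

V_th = 3.82 V, R_th = 49.0 kΩ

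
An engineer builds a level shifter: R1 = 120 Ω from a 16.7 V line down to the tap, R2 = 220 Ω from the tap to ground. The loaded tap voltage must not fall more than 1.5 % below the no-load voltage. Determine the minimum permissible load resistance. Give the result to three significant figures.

Output resistance R_th = R1‖R2 = (120 × 220)/340.0 = 77.65 Ω.
The fractional drop is R_th/(R_th + R_L); requiring this ≤ 0.0150 gives R_L ≥ R_th(1/0.0150 − 1) = 77.65 × 65.67 = 5.10 kΩ.

R_L(min) ≈ 5.10 kΩ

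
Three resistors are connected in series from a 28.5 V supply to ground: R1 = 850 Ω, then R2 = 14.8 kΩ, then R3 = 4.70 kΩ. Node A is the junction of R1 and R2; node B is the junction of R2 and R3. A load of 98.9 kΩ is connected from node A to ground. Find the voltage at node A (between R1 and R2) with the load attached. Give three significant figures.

Below node A the series string R2+R3 = 19500 Ω sits in parallel with the 98900 Ω load: 16290 Ω.
V_A = 28.5 × 16290/(850 + 16290) = 27.1 V.

V ≈ 27.1 V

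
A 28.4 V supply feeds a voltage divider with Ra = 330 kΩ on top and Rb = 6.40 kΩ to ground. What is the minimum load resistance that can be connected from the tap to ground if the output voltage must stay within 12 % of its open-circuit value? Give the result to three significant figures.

R_L(min) ≈ 46.0 kΩ

Output resistance R_th = Ra‖Rb = (330 × 6.40)/336.4 = 6.278 kΩ.
The fractional drop is R_th/(R_th + R_L); requiring this ≤ 0.120 gives R_L ≥ R_th(1/0.120 − 1) = 6.278 × 7.333 = 46.0 kΩ.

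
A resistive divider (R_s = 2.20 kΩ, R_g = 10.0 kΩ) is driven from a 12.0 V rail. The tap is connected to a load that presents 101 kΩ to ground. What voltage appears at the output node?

The load sits in parallel with R_g: R_g‖R_L = (10.0 × 101) / (10.0 + 101) = 9.099 kΩ.
V_out = 12.0 × 9.099 / (2.20 + 9.099) = 12.0 × 9.099/11.30 = 9.66 V.

V_out ≈ 9.66 V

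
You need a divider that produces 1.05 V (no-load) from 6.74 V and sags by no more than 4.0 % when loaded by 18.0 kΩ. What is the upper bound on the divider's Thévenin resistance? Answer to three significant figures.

Loading drop = R_th/(R_th + R_L) ≤ 0.0400, so R_th ≤ R_L · ε/(1−ε) = 18.0 kΩ × 0.0400/0.9600 = 750 Ω.
(Any R1, R2 with R2/(R1+R2) = 0.156 and R1‖R2 ≤ 750 Ω will meet the spec.)

R_th ≤ 750 Ω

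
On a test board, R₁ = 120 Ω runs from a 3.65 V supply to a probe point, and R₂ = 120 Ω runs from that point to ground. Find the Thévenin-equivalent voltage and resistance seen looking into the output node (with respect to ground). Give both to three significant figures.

V_th = 1.82 V, R_th = 60.0 Ω

V_th is the open-circuit tap voltage: 3.65 × 120/(120 + 120) = 1.82 V.
With the supply zeroed, R₁ and R₂ appear in parallel from the tap: R_th = R₁‖R₂ = (120 × 120)/240.0 = 60.0 Ω.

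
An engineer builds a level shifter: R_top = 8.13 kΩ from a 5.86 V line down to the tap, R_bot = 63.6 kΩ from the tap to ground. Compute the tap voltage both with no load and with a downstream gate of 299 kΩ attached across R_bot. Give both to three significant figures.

Unloaded: 5.20 V; loaded: 5.07 V

Open-circuit: V = 5.86 × 63.6/(8.13 + 63.6) = 5.20 V.
With the load, R_bot becomes R_bot‖R_L = 52.44 kΩ, so V = 5.86 × 52.44/60.57 = 5.07 V.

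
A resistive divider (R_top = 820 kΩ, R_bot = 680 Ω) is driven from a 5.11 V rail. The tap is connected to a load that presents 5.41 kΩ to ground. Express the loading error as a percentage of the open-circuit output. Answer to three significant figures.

11.2 %

Unloaded V = 5.11 × 680/820700 = 0.0042340 V.
Loaded: R_bot‖R_L = 604.1 Ω, giving V = 5.11 × 604.1/820600 = 0.0037616 V.
Drop = (0.0042340 − 0.0037616) / 0.0042340 = 11.2 %.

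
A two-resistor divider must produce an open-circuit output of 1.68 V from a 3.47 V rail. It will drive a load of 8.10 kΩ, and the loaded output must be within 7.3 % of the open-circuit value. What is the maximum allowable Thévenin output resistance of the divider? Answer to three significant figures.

R_th ≤ 638 Ω

Loading drop = R_th/(R_th + R_L) ≤ 0.0730, so R_th ≤ R_L · ε/(1−ε) = 8.10 kΩ × 0.0730/0.9270 = 638 Ω.
(Any R1, R2 with R2/(R1+R2) = 0.484 and R1‖R2 ≤ 638 Ω will meet the spec.)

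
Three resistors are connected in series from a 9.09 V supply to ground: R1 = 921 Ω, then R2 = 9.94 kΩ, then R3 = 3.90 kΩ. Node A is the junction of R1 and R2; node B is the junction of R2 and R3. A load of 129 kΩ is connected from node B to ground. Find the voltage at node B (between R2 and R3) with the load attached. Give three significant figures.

V ≈ 2.35 V

At node B, R3 is in parallel with the load: R3‖R_L = 3786 Ω.
Below node A the resistance is R2 + (R3‖R_L) = 13730 Ω, so V_A = 9.09 × 13730/14650 = 8.518 V.
Then V_B = V_A × (R3‖R_L)/(R2 + R3‖R_L) = 8.518 × 3786/13730 = 2.35 V.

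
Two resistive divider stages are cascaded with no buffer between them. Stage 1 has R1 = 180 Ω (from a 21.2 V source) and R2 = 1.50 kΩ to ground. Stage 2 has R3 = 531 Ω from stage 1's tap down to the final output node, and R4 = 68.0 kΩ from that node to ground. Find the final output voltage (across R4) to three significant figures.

Stage 2 presents R3+R4 = 68530 Ω as a load on stage 1's tap.
Stage 1's lower leg becomes R2‖(R3+R4) = 1468 Ω, so V_mid = 21.2 × 1468/1648 = 18.88 V.
Stage 2 is itself unloaded: V_out = V_mid × R4/(R3+R4) = 18.88 × 68000/68530 = 18.7 V.

V_out ≈ 18.7 V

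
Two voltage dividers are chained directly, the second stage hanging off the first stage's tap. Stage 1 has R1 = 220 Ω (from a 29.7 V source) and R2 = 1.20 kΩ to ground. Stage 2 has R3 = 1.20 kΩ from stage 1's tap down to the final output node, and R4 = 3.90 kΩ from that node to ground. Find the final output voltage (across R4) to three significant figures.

V_out ≈ 18.5 V

Stage 2 presents R3+R4 = 5100 Ω as a load on stage 1's tap.
Stage 1's lower leg becomes R2‖(R3+R4) = 971.4 Ω, so V_mid = 29.7 × 971.4/1191 = 24.22 V.
Stage 2 is itself unloaded: V_out = V_mid × R4/(R3+R4) = 24.22 × 3900/5100 = 18.5 V.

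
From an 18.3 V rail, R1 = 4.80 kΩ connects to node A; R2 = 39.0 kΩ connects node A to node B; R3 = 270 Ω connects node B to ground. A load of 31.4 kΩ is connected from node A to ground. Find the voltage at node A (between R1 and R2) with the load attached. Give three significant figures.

Below node A the series string R2+R3 = 39270 Ω sits in parallel with the 31400 Ω load: 17450 Ω.
V_A = 18.3 × 17450/(4800 + 17450) = 14.4 V.

V ≈ 14.4 V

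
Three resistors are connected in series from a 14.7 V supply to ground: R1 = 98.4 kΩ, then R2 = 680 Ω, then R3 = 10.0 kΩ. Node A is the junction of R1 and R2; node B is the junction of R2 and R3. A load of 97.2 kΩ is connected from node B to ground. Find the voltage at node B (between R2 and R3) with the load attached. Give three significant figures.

V ≈ 1.23 V

At node B, R3 is in parallel with the load: R3‖R_L = 9067 Ω.
Below node A the resistance is R2 + (R3‖R_L) = 9747 Ω, so V_A = 14.7 × 9747/108100 = 1.325 V.
Then V_B = V_A × (R3‖R_L)/(R2 + R3‖R_L) = 1.325 × 9067/9747 = 1.23 V.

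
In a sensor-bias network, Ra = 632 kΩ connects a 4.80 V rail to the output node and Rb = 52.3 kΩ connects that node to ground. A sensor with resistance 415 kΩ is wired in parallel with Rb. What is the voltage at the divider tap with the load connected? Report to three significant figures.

The load sits in parallel with Rb: Rb‖R_L = (52.3 × 415) / (52.3 + 415) = 46.45 kΩ.
V_out = 4.80 × 46.45 / (632 + 46.45) = 4.80 × 46.45/678.4 = 0.329 V.

V_out ≈ 0.329 V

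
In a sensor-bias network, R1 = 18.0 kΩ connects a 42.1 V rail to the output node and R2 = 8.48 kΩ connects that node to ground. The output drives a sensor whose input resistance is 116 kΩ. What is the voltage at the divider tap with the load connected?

V_out ≈ 12.8 V

The load sits in parallel with R2: R2‖R_L = (8.48 × 116) / (8.48 + 116) = 7.902 kΩ.
V_out = 42.1 × 7.902 / (18.0 + 7.902) = 42.1 × 7.902/25.90 = 12.8 V.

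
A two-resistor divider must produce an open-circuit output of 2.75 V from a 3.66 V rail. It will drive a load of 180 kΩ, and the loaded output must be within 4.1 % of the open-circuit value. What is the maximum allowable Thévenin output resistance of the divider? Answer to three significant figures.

Loading drop = R_th/(R_th + R_L) ≤ 0.0410, so R_th ≤ R_L · ε/(1−ε) = 180 kΩ × 0.0410/0.9590 = 7.70 kΩ.
(Any R1, R2 with R2/(R1+R2) = 0.751 and R1‖R2 ≤ 7.70 kΩ will meet the spec.)

R_th ≤ 7.70 kΩ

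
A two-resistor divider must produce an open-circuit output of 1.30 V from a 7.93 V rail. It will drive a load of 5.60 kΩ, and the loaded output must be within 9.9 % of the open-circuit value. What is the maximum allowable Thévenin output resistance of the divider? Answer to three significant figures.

R_th ≤ 615 Ω

Loading drop = R_th/(R_th + R_L) ≤ 0.0990, so R_th ≤ R_L · ε/(1−ε) = 5.60 kΩ × 0.0990/0.9010 = 615 Ω.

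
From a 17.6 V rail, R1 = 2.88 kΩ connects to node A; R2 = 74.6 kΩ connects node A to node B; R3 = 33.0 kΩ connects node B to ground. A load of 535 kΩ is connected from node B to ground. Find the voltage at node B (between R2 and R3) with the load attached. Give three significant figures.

At node B, R3 is in parallel with the load: R3‖R_L = 31.08 kΩ.
Below node A the resistance is R2 + (R3‖R_L) = 105.7 kΩ, so V_A = 17.6 × 105.7/108.6 = 17.13 V.
Then V_B = V_A × (R3‖R_L)/(R2 + R3‖R_L) = 17.13 × 31.08/105.7 = 5.04 V.

V ≈ 5.04 V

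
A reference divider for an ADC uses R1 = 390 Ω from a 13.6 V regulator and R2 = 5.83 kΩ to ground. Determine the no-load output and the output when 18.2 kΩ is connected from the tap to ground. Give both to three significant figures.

Open-circuit: V = 13.6 × 5830/(390 + 5830) = 12.7 V.
With the load, R2 becomes R2‖R_L = 4416 Ω, so V = 13.6 × 4416/4806 = 12.5 V.

Unloaded: 12.7 V; loaded: 12.5 V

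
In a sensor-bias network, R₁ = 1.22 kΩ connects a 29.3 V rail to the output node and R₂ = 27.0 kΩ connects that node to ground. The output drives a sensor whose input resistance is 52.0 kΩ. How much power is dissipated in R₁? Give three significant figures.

Total resistance from the source is R₁ + (R₂‖R_L) = 18.99 kΩ, so I = 29.3/18.99 kΩ = 1.543 mA.
P = I²·R₁ = (1.543 mA)² × 1.22 kΩ = 2.90 mW.

P ≈ 2.90 mW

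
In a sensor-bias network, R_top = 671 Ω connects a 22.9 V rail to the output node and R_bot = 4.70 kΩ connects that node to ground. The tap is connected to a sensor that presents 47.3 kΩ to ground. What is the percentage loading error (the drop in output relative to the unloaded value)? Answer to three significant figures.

The divider's output (Thévenin) resistance is R_top‖R_bot = 587.2 Ω.
Fractional drop under load = R_th/(R_th + R_L) = 587.2 / (587.2 + 47300) = 0.01226.
So the output falls by 1.23 %.

1.23 %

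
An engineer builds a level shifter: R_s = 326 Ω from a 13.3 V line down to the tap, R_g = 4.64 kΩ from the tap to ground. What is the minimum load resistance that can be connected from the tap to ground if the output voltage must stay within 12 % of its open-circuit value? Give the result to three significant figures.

Output resistance R_th = R_s‖R_g = (326 × 4640)/4966 = 304.6 Ω.
The fractional drop is R_th/(R_th + R_L); requiring this ≤ 0.120 gives R_L ≥ R_th(1/0.120 − 1) = 304.6 × 7.333 = 2.23 kΩ.

R_L(min) ≈ 2.23 kΩ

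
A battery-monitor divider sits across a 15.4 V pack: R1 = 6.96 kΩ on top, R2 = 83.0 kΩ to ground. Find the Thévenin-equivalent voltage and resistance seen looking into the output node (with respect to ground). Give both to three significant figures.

V_th = 14.2 V, R_th = 6.42 kΩ

V_th is the open-circuit tap voltage: 15.4 × 83.0/(6.96 + 83.0) = 14.2 V.
With the supply zeroed, R1 and R2 appear in parallel from the tap: R_th = R1‖R2 = (6.96 × 83.0)/89.96 = 6.42 kΩ.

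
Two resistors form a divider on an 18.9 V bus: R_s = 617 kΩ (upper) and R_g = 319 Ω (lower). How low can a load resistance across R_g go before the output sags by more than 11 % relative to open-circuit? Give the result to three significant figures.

Output resistance R_th = R_s‖R_g = (617000 × 319)/617300 = 318.8 Ω.
The fractional drop is R_th/(R_th + R_L); requiring this ≤ 0.110 gives R_L ≥ R_th(1/0.110 − 1) = 318.8 × 8.091 = 2.58 kΩ.

R_L(min) ≈ 2.58 kΩ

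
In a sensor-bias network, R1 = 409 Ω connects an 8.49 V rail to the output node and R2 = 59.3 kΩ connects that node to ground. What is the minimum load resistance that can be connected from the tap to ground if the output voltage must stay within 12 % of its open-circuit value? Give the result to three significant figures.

Output resistance R_th = R1‖R2 = (409 × 59300)/59710 = 406.2 Ω.
The fractional drop is R_th/(R_th + R_L); requiring this ≤ 0.120 gives R_L ≥ R_th(1/0.120 − 1) = 406.2 × 7.333 = 2.98 kΩ.

R_L(min) ≈ 2.98 kΩ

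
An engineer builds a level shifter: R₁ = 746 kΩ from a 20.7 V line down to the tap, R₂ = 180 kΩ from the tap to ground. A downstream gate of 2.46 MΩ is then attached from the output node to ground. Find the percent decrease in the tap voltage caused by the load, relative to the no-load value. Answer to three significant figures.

The divider's output (Thévenin) resistance is R₁‖R₂ = 145.0 kΩ.
Fractional drop under load = R_th/(R_th + R_L) = 145.0 / (145.0 + 2460) = 0.05567.
So the output falls by 5.57 %.

5.57 %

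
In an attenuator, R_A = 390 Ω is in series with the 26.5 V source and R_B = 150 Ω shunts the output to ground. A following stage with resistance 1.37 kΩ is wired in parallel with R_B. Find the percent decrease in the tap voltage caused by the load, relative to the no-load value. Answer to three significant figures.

7.33 %

The divider's output (Thévenin) resistance is R_A‖R_B = 108.3 Ω.
Fractional drop under load = R_th/(R_th + R_L) = 108.3 / (108.3 + 1370) = 0.07328.
So the output falls by 7.33 %.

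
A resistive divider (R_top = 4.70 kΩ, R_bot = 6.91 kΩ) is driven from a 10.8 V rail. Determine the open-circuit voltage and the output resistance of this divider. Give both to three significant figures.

V_th is the open-circuit tap voltage: 10.8 × 6.91/(4.70 + 6.91) = 6.43 V.
With the supply zeroed, R_top and R_bot appear in parallel from the tap: R_th = R_top‖R_bot = (4.70 × 6.91)/11.61 = 2.80 kΩ.

V_th = 6.43 V, R_th = 2.80 kΩ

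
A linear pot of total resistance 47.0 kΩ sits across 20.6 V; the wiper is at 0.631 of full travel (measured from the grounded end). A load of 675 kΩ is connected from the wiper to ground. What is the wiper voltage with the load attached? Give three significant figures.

V ≈ 12.8 V

The wiper splits the pot into (1−α)R = 17.34 kΩ above and αR = 29.66 kΩ below.
Lower section ‖ load = 28.41 kΩ.
V_wiper = 20.6 × 28.41/(17.34 + 28.41) = 12.8 V.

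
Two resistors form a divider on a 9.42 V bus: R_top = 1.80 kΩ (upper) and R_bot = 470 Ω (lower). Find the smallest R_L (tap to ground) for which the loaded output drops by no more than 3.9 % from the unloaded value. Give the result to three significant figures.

R_L(min) ≈ 9.18 kΩ

Output resistance R_th = R_top‖R_bot = (1800 × 470)/2270 = 372.7 Ω.
The fractional drop is R_th/(R_th + R_L); requiring this ≤ 0.0390 gives R_L ≥ R_th(1/0.0390 − 1) = 372.7 × 24.64 = 9.18 kΩ.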